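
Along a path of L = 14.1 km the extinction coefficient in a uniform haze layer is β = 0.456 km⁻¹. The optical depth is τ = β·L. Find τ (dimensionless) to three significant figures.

6.43

τ = β·L = 0.456 × 14.1 = 6.4296.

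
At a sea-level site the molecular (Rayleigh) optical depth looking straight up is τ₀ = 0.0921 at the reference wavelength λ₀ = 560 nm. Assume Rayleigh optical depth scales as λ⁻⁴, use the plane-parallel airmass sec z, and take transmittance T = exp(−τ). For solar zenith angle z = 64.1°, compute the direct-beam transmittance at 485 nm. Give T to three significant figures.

sec 64.1° = 2.2894.
τ = 0.0921 × (560/485)⁴ × 2.2894 = 0.0921 × 1.7774 × 2.2894 = 0.3748.
T = exp(−0.3748) = 0.6875.

0.687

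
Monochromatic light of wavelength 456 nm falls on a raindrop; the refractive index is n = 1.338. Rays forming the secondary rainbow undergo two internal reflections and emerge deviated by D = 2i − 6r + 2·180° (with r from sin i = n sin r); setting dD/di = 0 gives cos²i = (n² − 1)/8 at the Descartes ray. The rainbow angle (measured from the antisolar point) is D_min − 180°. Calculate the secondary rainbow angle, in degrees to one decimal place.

52.2°

cos²i = (1.79024 − 1)/8 = 0.09878; i = arccos(0.31429) = 71.682°.
sin r = sin 71.682°/1.338 = 0.70951; r = 45.195°.
D_min = 2·71.682° − 6·45.195° + 360° = 232.193°.
Rainbow angle = D_min − 180° = 52.193°.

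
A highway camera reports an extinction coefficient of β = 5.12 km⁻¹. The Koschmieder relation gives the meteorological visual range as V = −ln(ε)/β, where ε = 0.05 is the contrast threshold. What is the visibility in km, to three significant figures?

V = −ln(0.05) / 5.12 = 2.996 / 5.12 = 0.5851 km.

0.585 km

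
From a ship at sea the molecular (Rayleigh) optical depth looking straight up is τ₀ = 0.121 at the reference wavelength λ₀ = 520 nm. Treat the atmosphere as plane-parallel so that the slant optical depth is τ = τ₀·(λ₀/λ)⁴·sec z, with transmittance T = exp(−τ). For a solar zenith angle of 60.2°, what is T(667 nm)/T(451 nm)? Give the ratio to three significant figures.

Airmass: sec 60.2° = 2.0122.
τ(667 nm) = 0.121 × (520/667)⁴ × 2.0122 = 0.121 × 0.3694 × 2.0122 = 0.0899.
τ(451 nm) = 0.121 × (520/451)⁴ × 2.0122 = 0.121 × 1.7673 × 2.0122 = 0.4303.
T(667)/T(451) = exp(τ_B − τ_A) = exp(0.3403) = 1.4054.

1.41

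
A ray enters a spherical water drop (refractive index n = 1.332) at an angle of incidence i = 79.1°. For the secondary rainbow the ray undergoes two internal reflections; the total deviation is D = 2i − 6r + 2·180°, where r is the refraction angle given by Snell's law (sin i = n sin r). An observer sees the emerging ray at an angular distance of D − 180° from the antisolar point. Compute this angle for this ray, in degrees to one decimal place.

53.2°

sin r = sin 79.1° / 1.332 = 0.9820/1.332 = 0.7372; r = 47.49°.
D = 2·79.1° − 6·47.49° + 2·180° = 158.20° − 284.96° + 360° = 233.24°.
Angle from antisolar point = D − 180° = 53.24°.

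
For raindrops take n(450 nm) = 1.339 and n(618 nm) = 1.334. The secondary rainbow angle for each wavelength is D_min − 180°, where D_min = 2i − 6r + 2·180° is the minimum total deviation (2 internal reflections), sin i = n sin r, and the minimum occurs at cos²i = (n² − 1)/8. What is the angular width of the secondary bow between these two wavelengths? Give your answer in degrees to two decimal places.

At 450 nm (n = 1.339): cos²i = 0.09912 → i = 71.650°, r = 45.141°, D_min = 232.451°, rainbow angle = 52.451°.
At 618 nm (n = 1.334): cos²i = 0.09744 → i = 71.810°, r = 45.411°, D_min = 231.153°, rainbow angle = 51.153°.
Angular width = |52.451° − 51.153°| = 1.299°.

1.30°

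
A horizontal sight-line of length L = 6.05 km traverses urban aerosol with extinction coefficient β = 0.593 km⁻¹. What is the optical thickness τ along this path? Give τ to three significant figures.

3.59

τ = β·L = 0.593 × 6.05 = 3.5876.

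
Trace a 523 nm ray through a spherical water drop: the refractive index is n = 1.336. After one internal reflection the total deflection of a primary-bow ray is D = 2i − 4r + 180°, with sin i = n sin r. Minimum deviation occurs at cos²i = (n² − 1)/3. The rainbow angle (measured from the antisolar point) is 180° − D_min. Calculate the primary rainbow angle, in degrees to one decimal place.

41.6°

cos²i = (1.78490 − 1)/3 = 0.26163; i = arccos(0.51150) = 59.236°.
sin r = sin 59.236°/1.336 = 0.64318; r = 40.029°.
D_min = 2·59.236° − 4·40.029° + 180° = 138.356°.
Rainbow angle = 180° − D_min = 41.644°.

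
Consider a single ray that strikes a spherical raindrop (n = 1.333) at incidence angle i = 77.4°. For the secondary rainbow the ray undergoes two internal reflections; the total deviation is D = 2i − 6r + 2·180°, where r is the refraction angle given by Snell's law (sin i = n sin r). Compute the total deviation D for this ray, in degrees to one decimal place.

232.4°

sin r = sin 77.4° / 1.333 = 0.9759/1.333 = 0.7321; r = 47.06°.
D = 2·77.4° − 6·47.06° + 2·180° = 154.80° − 282.39° + 360° = 232.41°.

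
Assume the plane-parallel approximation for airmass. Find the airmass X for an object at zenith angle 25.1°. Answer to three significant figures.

1.10

X = sec z = 1/cos 25.1° = 1/0.9056 = 1.1043.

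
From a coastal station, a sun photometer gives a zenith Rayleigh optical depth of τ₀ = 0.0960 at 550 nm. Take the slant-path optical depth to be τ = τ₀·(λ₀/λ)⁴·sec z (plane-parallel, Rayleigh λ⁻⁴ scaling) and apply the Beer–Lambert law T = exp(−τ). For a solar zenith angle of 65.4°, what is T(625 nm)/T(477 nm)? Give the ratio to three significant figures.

1.31

Airmass: sec 65.4° = 2.4022.
τ(625 nm) = 0.0960 × (550/625)⁴ × 2.4022 = 0.0960 × 0.5997 × 2.4022 = 0.1383.
τ(477 nm) = 0.0960 × (550/477)⁴ × 2.4022 = 0.0960 × 1.7676 × 2.4022 = 0.4076.
T(625)/T(477) = exp(τ_B − τ_A) = exp(0.2693) = 1.3091.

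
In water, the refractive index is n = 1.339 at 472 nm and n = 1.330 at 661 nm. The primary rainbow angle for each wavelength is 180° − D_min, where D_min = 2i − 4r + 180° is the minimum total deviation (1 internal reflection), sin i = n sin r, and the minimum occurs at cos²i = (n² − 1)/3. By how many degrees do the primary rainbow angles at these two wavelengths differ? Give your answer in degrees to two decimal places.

At 472 nm (n = 1.339): cos²i = 0.26431 → i = 59.062°, r = 39.834°, D_min = 138.786°, rainbow angle = 41.214°.
At 661 nm (n = 1.330): cos²i = 0.25630 → i = 59.585°, r = 40.422°, D_min = 137.484°, rainbow angle = 42.516°.
Angular width = |41.214° − 42.516°| = 1.303°.

1.30°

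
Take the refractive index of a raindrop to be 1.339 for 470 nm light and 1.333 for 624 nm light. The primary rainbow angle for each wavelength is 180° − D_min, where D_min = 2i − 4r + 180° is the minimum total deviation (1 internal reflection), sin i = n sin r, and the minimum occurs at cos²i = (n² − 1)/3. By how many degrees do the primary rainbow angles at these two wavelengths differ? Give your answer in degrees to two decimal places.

0.86°

At 470 nm (n = 1.339): cos²i = 0.26431 → i = 59.062°, r = 39.834°, D_min = 138.786°, rainbow angle = 41.214°.
At 624 nm (n = 1.333): cos²i = 0.25896 → i = 59.410°, r = 40.225°, D_min = 137.922°, rainbow angle = 42.078°.
Angular width = |41.214° − 42.078°| = 0.865°.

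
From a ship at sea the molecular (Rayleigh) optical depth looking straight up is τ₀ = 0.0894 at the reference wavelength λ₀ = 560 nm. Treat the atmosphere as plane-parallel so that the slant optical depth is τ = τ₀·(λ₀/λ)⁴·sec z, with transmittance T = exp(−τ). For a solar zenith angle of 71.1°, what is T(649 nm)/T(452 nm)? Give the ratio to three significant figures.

1.64

Airmass: sec 71.1° = 3.0872.
τ(649 nm) = 0.0894 × (560/649)⁴ × 3.0872 = 0.0894 × 0.5543 × 3.0872 = 0.1530.
τ(452 nm) = 0.0894 × (560/452)⁴ × 3.0872 = 0.0894 × 2.3561 × 3.0872 = 0.6503.
T(649)/T(452) = exp(τ_B − τ_A) = exp(0.4973) = 1.6443.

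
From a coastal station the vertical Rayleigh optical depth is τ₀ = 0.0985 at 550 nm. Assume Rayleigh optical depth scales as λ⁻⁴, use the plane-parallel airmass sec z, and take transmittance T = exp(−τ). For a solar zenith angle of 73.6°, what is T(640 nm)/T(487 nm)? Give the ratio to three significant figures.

Airmass: sec 73.6° = 3.5418.
τ(640 nm) = 0.0985 × (550/640)⁴ × 3.5418 = 0.0985 × 0.5454 × 3.5418 = 0.1903.
τ(487 nm) = 0.0985 × (550/487)⁴ × 3.5418 = 0.0985 × 1.6268 × 3.5418 = 0.5675.
T(640)/T(487) = exp(τ_B − τ_A) = exp(0.3773) = 1.4583.

1.46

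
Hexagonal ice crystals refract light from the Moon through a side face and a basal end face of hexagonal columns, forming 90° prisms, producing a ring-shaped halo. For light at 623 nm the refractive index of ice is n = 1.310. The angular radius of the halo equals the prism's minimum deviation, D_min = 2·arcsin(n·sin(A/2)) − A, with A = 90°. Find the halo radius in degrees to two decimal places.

45.73°

n·sin(A/2) = 1.310 × sin 45° = 1.310 × 0.7071 = 0.9263.
D_min = 2·arcsin(0.9263) − 90° = 2 × 67.867° − 90° = 45.733°.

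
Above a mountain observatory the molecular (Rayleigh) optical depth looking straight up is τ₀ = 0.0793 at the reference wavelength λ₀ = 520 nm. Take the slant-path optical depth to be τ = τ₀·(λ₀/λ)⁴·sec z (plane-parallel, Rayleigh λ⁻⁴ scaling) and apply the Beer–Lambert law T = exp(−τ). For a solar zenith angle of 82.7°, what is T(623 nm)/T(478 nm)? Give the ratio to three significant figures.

1.77

Airmass: sec 82.7° = 7.8700.
τ(623 nm) = 0.0793 × (520/623)⁴ × 7.8700 = 0.0793 × 0.4854 × 7.8700 = 0.3029.
τ(478 nm) = 0.0793 × (520/478)⁴ × 7.8700 = 0.0793 × 1.4006 × 7.8700 = 0.8741.
T(623)/T(478) = exp(τ_B − τ_A) = exp(0.5712) = 1.7703.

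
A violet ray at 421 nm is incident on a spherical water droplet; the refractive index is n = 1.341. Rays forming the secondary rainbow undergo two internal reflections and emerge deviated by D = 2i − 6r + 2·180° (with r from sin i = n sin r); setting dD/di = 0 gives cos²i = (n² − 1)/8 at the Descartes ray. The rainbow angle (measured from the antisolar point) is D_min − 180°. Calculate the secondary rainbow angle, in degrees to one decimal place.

cos²i = (1.79828 − 1)/8 = 0.09979; i = arccos(0.31589) = 71.586°.
sin r = sin 71.586°/1.341 = 0.70753; r = 45.034°.
D_min = 2·71.586° − 6·45.034° + 360° = 232.966°.
Rainbow angle = D_min − 180° = 52.966°.

53.0°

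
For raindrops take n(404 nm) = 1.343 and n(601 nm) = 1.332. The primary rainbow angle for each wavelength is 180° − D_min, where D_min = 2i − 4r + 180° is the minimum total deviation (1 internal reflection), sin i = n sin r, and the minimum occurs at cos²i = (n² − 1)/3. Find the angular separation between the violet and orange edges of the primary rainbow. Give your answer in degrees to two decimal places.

At 404 nm (n = 1.343): cos²i = 0.26788 → i = 58.830°, r = 39.577°, D_min = 139.354°, rainbow angle = 40.646°.
At 601 nm (n = 1.332): cos²i = 0.25807 → i = 59.469°, r = 40.290°, D_min = 137.776°, rainbow angle = 42.224°.
Angular width = |40.646° − 42.224°| = 1.578°.

1.58°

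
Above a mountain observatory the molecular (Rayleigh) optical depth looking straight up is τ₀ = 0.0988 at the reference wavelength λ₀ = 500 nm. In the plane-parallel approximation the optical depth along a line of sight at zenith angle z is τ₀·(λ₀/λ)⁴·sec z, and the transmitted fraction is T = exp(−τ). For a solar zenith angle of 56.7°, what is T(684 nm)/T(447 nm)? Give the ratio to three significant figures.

1.26

Airmass: sec 56.7° = 1.8214.
τ(684 nm) = 0.0988 × (500/684)⁴ × 1.8214 = 0.0988 × 0.2855 × 1.8214 = 0.0514.
τ(447 nm) = 0.0988 × (500/447)⁴ × 1.8214 = 0.0988 × 1.5655 × 1.8214 = 0.2817.
T(684)/T(447) = exp(τ_B − τ_A) = exp(0.2303) = 1.2590.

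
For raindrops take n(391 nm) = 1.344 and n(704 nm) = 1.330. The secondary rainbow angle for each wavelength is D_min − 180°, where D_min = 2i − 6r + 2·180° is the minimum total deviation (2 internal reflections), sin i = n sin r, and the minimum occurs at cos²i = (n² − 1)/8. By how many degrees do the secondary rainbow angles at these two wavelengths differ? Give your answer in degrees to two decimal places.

3.63°

At 391 nm (n = 1.344): cos²i = 0.10079 → i = 71.490°, r = 44.874°, D_min = 233.733°, rainbow angle = 53.733°.
At 704 nm (n = 1.330): cos²i = 0.09611 → i = 71.940°, r = 45.630°, D_min = 230.101°, rainbow angle = 50.101°.
Angular width = |53.733° − 50.101°| = 3.632°.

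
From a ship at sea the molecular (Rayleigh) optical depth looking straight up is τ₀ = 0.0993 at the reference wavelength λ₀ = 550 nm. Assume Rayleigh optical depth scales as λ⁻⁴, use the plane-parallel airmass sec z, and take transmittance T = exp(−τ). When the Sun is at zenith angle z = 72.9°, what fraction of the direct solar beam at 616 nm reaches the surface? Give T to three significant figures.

0.807

sec 72.9° = 3.4009.
τ = 0.0993 × (550/616)⁴ × 3.4009 = 0.0993 × 0.6355 × 3.4009 = 0.2146.
T = exp(−0.2146) = 0.8068.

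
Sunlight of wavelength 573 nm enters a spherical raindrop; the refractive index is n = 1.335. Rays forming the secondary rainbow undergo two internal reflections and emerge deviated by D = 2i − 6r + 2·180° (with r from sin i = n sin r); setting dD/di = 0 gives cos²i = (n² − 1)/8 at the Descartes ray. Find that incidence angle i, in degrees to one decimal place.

cos²i = (1.335² − 1)/8 = (1.78222 − 1)/8 = 0.09778.
cos i = 0.31269, so i = 71.778°.

71.8°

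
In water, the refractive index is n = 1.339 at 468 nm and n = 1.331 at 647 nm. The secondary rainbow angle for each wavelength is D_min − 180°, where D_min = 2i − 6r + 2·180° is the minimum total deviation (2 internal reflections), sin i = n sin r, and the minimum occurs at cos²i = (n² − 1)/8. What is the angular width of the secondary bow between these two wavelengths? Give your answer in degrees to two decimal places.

2.09°

At 468 nm (n = 1.339): cos²i = 0.09912 → i = 71.650°, r = 45.141°, D_min = 232.451°, rainbow angle = 52.451°.
At 647 nm (n = 1.331): cos²i = 0.09645 → i = 71.907°, r = 45.575°, D_min = 230.365°, rainbow angle = 50.365°.
Angular width = |52.451° − 50.365°| = 2.086°.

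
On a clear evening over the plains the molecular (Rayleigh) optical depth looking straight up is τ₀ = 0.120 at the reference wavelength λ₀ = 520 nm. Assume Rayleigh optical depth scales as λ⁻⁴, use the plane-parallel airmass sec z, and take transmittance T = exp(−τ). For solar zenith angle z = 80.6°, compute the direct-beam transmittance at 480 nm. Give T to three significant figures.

sec 80.6° = 6.1227.
τ = 0.120 × (520/480)⁴ × 6.1227 = 0.120 × 1.3774 × 6.1227 = 1.0120.
T = exp(−1.0120) = 0.3635.

0.363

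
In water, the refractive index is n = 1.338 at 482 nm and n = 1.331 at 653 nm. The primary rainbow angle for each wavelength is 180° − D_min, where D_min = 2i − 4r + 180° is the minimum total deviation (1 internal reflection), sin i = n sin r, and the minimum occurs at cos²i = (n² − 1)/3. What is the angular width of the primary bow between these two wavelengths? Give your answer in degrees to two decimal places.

1.01°

At 482 nm (n = 1.338): cos²i = 0.26341 → i = 59.120°, r = 39.899°, D_min = 138.643°, rainbow angle = 41.357°.
At 653 nm (n = 1.331): cos²i = 0.25719 → i = 59.527°, r = 40.356°, D_min = 137.630°, rainbow angle = 42.370°.
Angular width = |41.357° − 42.370°| = 1.013°.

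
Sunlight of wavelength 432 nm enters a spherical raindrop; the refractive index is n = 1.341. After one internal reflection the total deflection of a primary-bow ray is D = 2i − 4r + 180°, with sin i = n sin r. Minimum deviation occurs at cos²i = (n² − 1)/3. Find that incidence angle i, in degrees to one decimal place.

58.9°

cos²i = (1.341² − 1)/3 = (1.79828 − 1)/3 = 0.26609.
cos i = 0.51584, so i = 58.946°.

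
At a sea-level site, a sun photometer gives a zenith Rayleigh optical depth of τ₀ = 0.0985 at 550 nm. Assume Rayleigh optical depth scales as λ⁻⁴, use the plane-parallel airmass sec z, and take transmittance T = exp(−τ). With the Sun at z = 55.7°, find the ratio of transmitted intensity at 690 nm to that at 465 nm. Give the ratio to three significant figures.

Airmass: sec 55.7° = 1.7745.
τ(690 nm) = 0.0985 × (550/690)⁴ × 1.7745 = 0.0985 × 0.4037 × 1.7745 = 0.0706.
τ(465 nm) = 0.0985 × (550/465)⁴ × 1.7745 = 0.0985 × 1.9572 × 1.7745 = 0.3421.
T(690)/T(465) = exp(τ_B − τ_A) = exp(0.2715) = 1.3120.

1.31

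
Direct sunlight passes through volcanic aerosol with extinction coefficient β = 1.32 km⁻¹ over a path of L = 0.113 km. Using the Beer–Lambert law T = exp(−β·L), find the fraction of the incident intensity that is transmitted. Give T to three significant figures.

τ = β·L = 1.32 × 0.113 = 0.1492.
T = exp(−0.1492) = 0.8614.

0.861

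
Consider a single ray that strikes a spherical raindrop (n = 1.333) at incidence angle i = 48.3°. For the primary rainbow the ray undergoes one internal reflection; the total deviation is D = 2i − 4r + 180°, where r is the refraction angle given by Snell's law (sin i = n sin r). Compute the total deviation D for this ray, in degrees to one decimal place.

140.3°

sin r = sin 48.3° / 1.333 = 0.7466/1.333 = 0.5601; r = 34.06°.
D = 2·48.3° − 4·34.06° + 180° = 96.60° − 136.26° + 180° = 140.34°.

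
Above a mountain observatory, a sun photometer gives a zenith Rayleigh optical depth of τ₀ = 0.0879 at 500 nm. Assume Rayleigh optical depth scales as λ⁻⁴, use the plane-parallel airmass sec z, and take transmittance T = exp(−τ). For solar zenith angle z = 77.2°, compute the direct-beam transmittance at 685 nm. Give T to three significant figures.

0.893

sec 77.2° = 4.5137.
τ = 0.0879 × (500/685)⁴ × 4.5137 = 0.0879 × 0.2839 × 4.5137 = 0.1126.
T = exp(−0.1126) = 0.8935.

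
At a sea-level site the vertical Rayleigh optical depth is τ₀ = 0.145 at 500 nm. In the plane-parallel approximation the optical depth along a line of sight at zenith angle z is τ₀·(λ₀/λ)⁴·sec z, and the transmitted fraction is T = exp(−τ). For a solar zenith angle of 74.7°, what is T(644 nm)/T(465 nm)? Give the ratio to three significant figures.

Airmass: sec 74.7° = 3.7897.
τ(644 nm) = 0.145 × (500/644)⁴ × 3.7897 = 0.145 × 0.3634 × 3.7897 = 0.1997.
τ(465 nm) = 0.145 × (500/465)⁴ × 3.7897 = 0.145 × 1.3368 × 3.7897 = 0.7346.
T(644)/T(465) = exp(τ_B − τ_A) = exp(0.5349) = 1.7073.

1.71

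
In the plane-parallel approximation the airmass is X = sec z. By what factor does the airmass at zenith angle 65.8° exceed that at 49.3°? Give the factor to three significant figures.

1.59

X(65.8°)/X(49.3°) = sec 65.8° / sec 49.3° = cos 49.3° / cos 65.8° = 0.6521/0.4099 = 1.5908.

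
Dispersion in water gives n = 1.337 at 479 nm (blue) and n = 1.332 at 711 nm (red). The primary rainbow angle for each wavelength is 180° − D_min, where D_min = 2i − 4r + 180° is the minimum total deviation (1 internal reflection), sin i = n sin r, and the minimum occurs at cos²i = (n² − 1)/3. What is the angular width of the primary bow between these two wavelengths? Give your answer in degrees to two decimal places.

At 479 nm (n = 1.337): cos²i = 0.26252 → i = 59.178°, r = 39.964°, D_min = 138.500°, rainbow angle = 41.500°.
At 711 nm (n = 1.332): cos²i = 0.25807 → i = 59.469°, r = 40.290°, D_min = 137.776°, rainbow angle = 42.224°.
Angular width = |41.500° − 42.224°| = 0.724°.

0.72°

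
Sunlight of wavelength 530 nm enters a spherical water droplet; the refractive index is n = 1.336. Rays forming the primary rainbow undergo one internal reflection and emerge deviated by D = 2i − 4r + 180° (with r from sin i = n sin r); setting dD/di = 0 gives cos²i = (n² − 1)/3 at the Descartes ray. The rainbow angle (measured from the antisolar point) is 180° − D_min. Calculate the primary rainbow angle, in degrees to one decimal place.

41.6°

cos²i = (1.78490 − 1)/3 = 0.26163; i = arccos(0.51150) = 59.236°.
sin r = sin 59.236°/1.336 = 0.64318; r = 40.029°.
D_min = 2·59.236° − 4·40.029° + 180° = 138.356°.
Rainbow angle = 180° − D_min = 41.644°.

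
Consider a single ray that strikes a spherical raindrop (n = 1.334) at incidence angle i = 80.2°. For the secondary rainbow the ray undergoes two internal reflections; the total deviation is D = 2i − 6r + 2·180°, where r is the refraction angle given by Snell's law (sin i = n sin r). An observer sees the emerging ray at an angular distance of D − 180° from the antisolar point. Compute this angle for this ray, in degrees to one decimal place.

54.7°

sin r = sin 80.2° / 1.334 = 0.9854/1.334 = 0.7387; r = 47.62°.
D = 2·80.2° − 6·47.62° + 2·180° = 160.40° − 285.72° + 360° = 234.68°.
Angle from antisolar point = D − 180° = 54.68°.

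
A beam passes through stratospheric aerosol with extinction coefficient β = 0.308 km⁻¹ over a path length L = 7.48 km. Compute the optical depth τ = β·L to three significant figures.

τ = β·L = 0.308 × 7.48 = 2.3038.

2.30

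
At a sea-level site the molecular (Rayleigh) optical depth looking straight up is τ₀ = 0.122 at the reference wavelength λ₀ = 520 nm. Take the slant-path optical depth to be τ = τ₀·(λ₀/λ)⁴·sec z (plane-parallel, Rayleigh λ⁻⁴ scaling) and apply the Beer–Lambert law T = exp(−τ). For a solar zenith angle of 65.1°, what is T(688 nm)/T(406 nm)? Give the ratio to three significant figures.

1.98

Airmass: sec 65.1° = 2.3751.
τ(688 nm) = 0.122 × (520/688)⁴ × 2.3751 = 0.122 × 0.3263 × 2.3751 = 0.0946.
τ(406 nm) = 0.122 × (520/406)⁴ × 2.3751 = 0.122 × 2.6910 × 2.3751 = 0.7797.
T(688)/T(406) = exp(τ_B − τ_A) = exp(0.6852) = 1.9841.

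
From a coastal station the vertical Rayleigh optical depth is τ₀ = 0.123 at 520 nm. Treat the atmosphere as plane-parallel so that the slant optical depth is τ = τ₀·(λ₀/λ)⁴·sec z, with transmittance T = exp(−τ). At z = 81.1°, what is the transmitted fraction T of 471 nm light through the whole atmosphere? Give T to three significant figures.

sec 81.1° = 6.4637.
τ = 0.123 × (520/471)⁴ × 6.4637 = 0.123 × 1.4857 × 6.4637 = 1.1812.
T = exp(−1.1812) = 0.3069.

0.307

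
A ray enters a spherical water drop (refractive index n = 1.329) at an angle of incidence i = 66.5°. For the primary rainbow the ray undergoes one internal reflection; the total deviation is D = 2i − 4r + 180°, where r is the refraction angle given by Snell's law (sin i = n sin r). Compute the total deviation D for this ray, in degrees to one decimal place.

sin r = sin 66.5° / 1.329 = 0.9171/1.329 = 0.6900; r = 43.63°.
D = 2·66.5° − 4·43.63° + 180° = 133.00° − 174.53° + 180° = 138.47°.

138.5°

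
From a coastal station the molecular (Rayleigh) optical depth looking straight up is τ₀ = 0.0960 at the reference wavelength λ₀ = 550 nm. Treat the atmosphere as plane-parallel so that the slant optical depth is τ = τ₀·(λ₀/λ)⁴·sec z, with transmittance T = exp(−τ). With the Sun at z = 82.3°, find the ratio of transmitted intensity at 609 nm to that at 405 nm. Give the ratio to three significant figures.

Airmass: sec 82.3° = 7.4635.
τ(609 nm) = 0.0960 × (550/609)⁴ × 7.4635 = 0.0960 × 0.6652 × 7.4635 = 0.4766.
τ(405 nm) = 0.0960 × (550/405)⁴ × 7.4635 = 0.0960 × 3.4012 × 7.4635 = 2.4369.
T(609)/T(405) = exp(τ_B − τ_A) = exp(1.9603) = 7.1013.

7.10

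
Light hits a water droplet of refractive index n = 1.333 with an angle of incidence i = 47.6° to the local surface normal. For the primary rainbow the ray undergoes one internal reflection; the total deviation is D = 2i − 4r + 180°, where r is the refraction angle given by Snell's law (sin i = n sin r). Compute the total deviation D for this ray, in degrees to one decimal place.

140.6°

sin r = sin 47.6° / 1.333 = 0.7385/1.333 = 0.5540; r = 33.64°.
D = 2·47.6° − 4·33.64° + 180° = 95.20° − 134.56° + 180° = 140.64°.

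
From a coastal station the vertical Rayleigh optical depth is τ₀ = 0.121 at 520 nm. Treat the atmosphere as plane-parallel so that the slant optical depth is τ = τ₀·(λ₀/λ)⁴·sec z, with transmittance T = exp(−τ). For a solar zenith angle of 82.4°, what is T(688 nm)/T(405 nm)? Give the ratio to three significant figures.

8.92

Airmass: sec 82.4° = 7.5611.
τ(688 nm) = 0.121 × (520/688)⁴ × 7.5611 = 0.121 × 0.3263 × 7.5611 = 0.2986.
τ(405 nm) = 0.121 × (520/405)⁴ × 7.5611 = 0.121 × 2.7176 × 7.5611 = 2.4863.
T(688)/T(405) = exp(τ_B − τ_A) = exp(2.1878) = 8.9155.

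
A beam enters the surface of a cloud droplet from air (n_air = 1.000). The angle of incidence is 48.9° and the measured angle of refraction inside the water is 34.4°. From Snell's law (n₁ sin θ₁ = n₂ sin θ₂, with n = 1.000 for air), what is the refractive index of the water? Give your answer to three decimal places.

1.334

n = sin θ_i / sin θ_r = sin 48.9° / sin 34.4° = 0.7536 / 0.5650 = 1.3338.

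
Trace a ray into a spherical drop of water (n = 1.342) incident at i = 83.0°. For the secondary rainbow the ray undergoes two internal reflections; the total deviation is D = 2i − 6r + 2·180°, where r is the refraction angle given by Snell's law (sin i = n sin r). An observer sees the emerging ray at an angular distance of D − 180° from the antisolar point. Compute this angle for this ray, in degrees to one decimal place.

59.8°

sin r = sin 83.0° / 1.342 = 0.9925/1.342 = 0.7396; r = 47.70°.
D = 2·83.0° − 6·47.70° + 2·180° = 166.00° − 286.19° + 360° = 239.81°.
Angle from antisolar point = D − 180° = 59.81°.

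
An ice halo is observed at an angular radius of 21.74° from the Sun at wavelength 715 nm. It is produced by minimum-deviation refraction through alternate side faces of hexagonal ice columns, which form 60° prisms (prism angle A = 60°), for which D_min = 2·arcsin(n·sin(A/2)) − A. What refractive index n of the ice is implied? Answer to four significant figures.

1.309

Rearranging: n = sin((D_min + A)/2) / sin(A/2).
(D_min + A)/2 = (21.74° + 60°)/2 = 40.870°.
n = sin 40.870° / sin 30° = 0.6543 / 0.5000 = 1.3087.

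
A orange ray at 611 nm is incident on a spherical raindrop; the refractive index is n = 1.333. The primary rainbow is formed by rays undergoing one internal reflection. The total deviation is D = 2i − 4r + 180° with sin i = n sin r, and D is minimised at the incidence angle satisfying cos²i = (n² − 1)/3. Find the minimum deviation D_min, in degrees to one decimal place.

137.9°

cos²i = (1.77689 − 1)/3 = 0.25896; i = arccos(0.50888) = 59.410°.
sin r = sin 59.410°/1.333 = 0.64579; r = 40.225°.
D_min = 2·59.410° − 4·40.225° + 180° = 137.922°.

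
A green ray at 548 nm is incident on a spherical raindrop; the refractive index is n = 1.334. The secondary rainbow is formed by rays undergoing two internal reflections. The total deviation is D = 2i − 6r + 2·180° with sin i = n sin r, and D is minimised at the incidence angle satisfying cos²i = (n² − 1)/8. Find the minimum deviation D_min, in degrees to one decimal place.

231.2°

cos²i = (1.77956 − 1)/8 = 0.09744; i = arccos(0.31216) = 71.810°.
sin r = sin 71.810°/1.334 = 0.71217; r = 45.411°.
D_min = 2·71.810° − 6·45.411° + 360° = 231.153°.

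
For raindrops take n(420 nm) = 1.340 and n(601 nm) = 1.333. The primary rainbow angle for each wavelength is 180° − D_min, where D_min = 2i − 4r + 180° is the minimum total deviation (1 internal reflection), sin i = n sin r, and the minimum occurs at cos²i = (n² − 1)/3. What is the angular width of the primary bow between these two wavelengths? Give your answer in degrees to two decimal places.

1.01°

At 420 nm (n = 1.340): cos²i = 0.26520 → i = 59.004°, r = 39.770°, D_min = 138.929°, rainbow angle = 41.071°.
At 601 nm (n = 1.333): cos²i = 0.25896 → i = 59.410°, r = 40.225°, D_min = 137.922°, rainbow angle = 42.078°.
Angular width = |41.071° − 42.078°| = 1.007°.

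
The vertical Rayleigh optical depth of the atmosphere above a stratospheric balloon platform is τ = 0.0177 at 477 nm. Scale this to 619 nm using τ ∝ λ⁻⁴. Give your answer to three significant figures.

0.00624

τ(619 nm) = τ(477 nm) × (477/619)⁴ = 0.0177 × (0.7706)⁴ = 0.0177 × 0.3526 = 0.0062.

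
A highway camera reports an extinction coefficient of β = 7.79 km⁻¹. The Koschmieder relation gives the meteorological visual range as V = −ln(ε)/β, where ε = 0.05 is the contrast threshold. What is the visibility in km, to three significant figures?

0.385 km

V = −ln(0.05) / 7.79 = 2.996 / 7.79 = 0.3846 km.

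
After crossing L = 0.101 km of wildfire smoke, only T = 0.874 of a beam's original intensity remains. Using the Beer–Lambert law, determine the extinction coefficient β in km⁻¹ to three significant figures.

Beer–Lambert: T = exp(−βL) ⇒ β = −ln(T)/L = −ln(0.874)/0.101 = 0.1347/0.101 = 1.333 km⁻¹.

1.33 km⁻¹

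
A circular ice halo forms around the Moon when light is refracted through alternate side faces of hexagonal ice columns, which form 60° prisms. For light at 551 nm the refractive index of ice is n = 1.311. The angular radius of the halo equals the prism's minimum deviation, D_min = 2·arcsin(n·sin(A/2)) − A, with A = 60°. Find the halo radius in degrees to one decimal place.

21.9°

n·sin(A/2) = 1.311 × sin 30° = 1.311 × 0.5000 = 0.6555.
D_min = 2·arcsin(0.6555) − 60° = 2 × 40.958° − 60° = 21.915°.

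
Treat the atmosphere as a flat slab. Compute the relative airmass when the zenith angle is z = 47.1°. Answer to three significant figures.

X = sec z = 1/cos 47.1° = 1/0.6807 = 1.4690.

1.47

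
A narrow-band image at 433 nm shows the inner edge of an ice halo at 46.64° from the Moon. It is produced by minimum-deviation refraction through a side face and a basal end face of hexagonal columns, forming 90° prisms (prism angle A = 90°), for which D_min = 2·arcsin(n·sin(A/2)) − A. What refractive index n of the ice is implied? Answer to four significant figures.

Rearranging: n = sin((D_min + A)/2) / sin(A/2).
(D_min + A)/2 = (46.64° + 90°)/2 = 68.320°.
n = sin 68.320° / sin 45° = 0.9293 / 0.7071 = 1.3142.

1.314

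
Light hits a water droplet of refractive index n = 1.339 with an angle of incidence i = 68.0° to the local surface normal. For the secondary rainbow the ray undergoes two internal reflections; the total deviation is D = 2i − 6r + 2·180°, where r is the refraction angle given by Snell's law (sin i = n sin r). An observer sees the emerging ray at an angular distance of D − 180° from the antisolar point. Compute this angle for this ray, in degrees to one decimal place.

53.1°

sin r = sin 68.0° / 1.339 = 0.9272/1.339 = 0.6924; r = 43.82°.
D = 2·68.0° − 6·43.82° + 2·180° = 136.00° − 262.94° + 360° = 233.06°.
Angle from antisolar point = D − 180° = 53.06°.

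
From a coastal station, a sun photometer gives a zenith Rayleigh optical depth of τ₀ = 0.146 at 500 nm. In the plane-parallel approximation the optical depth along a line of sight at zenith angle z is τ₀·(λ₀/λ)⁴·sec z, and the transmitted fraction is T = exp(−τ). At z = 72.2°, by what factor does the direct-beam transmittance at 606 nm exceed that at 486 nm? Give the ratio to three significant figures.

1.37

Airmass: sec 72.2° = 3.2712.
τ(606 nm) = 0.146 × (500/606)⁴ × 3.2712 = 0.146 × 0.4634 × 3.2712 = 0.2213.
τ(486 nm) = 0.146 × (500/486)⁴ × 3.2712 = 0.146 × 1.1203 × 3.2712 = 0.5351.
T(606)/T(486) = exp(τ_B − τ_A) = exp(0.3137) = 1.3685.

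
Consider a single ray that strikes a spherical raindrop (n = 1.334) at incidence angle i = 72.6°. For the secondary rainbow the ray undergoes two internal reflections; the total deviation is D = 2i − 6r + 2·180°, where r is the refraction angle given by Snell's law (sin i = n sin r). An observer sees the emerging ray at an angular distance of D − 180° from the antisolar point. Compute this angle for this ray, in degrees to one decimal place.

sin r = sin 72.6° / 1.334 = 0.9542/1.334 = 0.7153; r = 45.67°.
D = 2·72.6° − 6·45.67° + 2·180° = 145.20° − 274.02° + 360° = 231.18°.
Angle from antisolar point = D − 180° = 51.18°.

51.2°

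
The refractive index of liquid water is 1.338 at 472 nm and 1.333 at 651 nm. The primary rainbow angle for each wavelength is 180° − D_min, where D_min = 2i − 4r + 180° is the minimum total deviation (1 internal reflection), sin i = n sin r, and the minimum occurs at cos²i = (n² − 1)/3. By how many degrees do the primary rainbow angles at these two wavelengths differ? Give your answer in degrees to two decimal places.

0.72°

At 472 nm (n = 1.338): cos²i = 0.26341 → i = 59.120°, r = 39.899°, D_min = 138.643°, rainbow angle = 41.357°.
At 651 nm (n = 1.333): cos²i = 0.25896 → i = 59.410°, r = 40.225°, D_min = 137.922°, rainbow angle = 42.078°.
Angular width = |41.357° − 42.078°| = 0.722°.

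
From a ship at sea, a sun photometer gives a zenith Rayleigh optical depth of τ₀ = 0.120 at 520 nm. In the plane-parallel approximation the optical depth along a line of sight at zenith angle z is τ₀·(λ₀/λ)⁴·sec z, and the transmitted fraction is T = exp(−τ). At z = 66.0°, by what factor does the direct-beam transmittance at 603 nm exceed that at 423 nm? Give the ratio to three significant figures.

Airmass: sec 66.0° = 2.4586.
τ(603 nm) = 0.120 × (520/603)⁴ × 2.4586 = 0.120 × 0.5530 × 2.4586 = 0.1632.
τ(423 nm) = 0.120 × (520/423)⁴ × 2.4586 = 0.120 × 2.2838 × 2.4586 = 0.6738.
T(603)/T(423) = exp(τ_B − τ_A) = exp(0.5106) = 1.6663.

1.67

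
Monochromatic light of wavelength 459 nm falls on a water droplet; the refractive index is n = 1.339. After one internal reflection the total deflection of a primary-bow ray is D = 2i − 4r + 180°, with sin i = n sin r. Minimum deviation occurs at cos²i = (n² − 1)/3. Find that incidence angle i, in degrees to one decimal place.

59.1°

cos²i = (1.339² − 1)/3 = (1.79292 − 1)/3 = 0.26431.
cos i = 0.51411, so i = 59.062°.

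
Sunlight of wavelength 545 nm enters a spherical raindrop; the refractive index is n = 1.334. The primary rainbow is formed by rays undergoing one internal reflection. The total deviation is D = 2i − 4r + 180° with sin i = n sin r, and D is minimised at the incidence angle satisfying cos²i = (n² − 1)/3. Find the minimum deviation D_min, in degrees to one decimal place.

cos²i = (1.77956 − 1)/3 = 0.25985; i = arccos(0.50976) = 59.352°.
sin r = sin 59.352°/1.334 = 0.64492; r = 40.159°.
D_min = 2·59.352° − 4·40.159° + 180° = 138.067°.

138.1°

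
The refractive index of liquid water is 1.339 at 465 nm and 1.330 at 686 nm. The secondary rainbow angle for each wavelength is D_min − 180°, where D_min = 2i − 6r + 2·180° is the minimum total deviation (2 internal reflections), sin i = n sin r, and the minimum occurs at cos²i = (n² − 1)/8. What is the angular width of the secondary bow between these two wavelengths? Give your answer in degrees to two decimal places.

2.35°

At 465 nm (n = 1.339): cos²i = 0.09912 → i = 71.650°, r = 45.141°, D_min = 232.451°, rainbow angle = 52.451°.
At 686 nm (n = 1.330): cos²i = 0.09611 → i = 71.940°, r = 45.630°, D_min = 230.101°, rainbow angle = 50.101°.
Angular width = |52.451° − 50.101°| = 2.350°.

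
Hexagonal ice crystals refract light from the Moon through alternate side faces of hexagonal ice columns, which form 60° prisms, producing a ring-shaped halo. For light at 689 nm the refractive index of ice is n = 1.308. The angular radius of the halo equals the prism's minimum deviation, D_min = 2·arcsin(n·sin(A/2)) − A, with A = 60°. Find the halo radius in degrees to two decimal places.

n·sin(A/2) = 1.308 × sin 30° = 1.308 × 0.5000 = 0.6540.
D_min = 2·arcsin(0.6540) − 60° = 2 × 40.844° − 60° = 21.688°.

21.69°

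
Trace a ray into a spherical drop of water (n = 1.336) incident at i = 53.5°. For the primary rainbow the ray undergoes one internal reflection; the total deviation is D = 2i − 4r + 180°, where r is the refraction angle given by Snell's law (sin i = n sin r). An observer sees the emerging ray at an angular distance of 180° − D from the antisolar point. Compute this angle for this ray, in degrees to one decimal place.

sin r = sin 53.5° / 1.336 = 0.8039/1.336 = 0.6017; r = 36.99°.
D = 2·53.5° − 4·36.99° + 180° = 107.00° − 147.96° + 180° = 139.04°.
Angle from antisolar point = 180° − D = 40.96°.

41.0°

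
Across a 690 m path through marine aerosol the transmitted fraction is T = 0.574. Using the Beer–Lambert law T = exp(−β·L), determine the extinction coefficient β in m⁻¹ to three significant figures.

Beer–Lambert: T = exp(−βL) ⇒ β = −ln(T)/L = −ln(0.574)/690 = 0.5551/690 = 0.0008045 m⁻¹.

0.000805 m⁻¹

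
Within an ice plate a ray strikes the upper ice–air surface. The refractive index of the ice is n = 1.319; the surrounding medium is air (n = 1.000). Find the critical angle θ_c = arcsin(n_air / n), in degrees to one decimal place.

49.3°

sin θ_c = n_air / n = 1.000 / 1.319 = 0.7582.
θ_c = arcsin(0.7582) = 49.30°.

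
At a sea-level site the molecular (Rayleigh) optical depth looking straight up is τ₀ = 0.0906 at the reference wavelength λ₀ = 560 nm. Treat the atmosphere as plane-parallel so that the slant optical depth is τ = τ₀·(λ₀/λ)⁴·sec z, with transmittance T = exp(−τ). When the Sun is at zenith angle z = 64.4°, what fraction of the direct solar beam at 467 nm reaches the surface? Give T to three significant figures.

sec 64.4° = 2.3144.
τ = 0.0906 × (560/467)⁴ × 2.3144 = 0.0906 × 2.0677 × 2.3144 = 0.4336.
T = exp(−0.4336) = 0.6482.

0.648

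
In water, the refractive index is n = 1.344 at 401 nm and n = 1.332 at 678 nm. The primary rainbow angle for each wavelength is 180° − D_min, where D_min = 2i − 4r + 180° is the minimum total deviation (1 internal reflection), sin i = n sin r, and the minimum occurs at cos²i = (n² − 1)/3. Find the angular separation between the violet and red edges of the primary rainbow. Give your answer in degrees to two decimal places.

1.72°

At 401 nm (n = 1.344): cos²i = 0.26878 → i = 58.772°, r = 39.512°, D_min = 139.495°, rainbow angle = 40.505°.
At 678 nm (n = 1.332): cos²i = 0.25807 → i = 59.469°, r = 40.290°, D_min = 137.776°, rainbow angle = 42.224°.
Angular width = |40.505° − 42.224°| = 1.719°.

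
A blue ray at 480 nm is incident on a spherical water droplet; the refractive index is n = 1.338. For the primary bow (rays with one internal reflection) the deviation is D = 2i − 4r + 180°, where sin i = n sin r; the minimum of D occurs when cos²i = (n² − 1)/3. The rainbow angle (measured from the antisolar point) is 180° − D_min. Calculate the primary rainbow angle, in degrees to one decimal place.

cos²i = (1.79024 − 1)/3 = 0.26341; i = arccos(0.51324) = 59.120°.
sin r = sin 59.120°/1.338 = 0.64144; r = 39.899°.
D_min = 2·59.120° − 4·39.899° + 180° = 138.643°.
Rainbow angle = 180° − D_min = 41.357°.

41.4°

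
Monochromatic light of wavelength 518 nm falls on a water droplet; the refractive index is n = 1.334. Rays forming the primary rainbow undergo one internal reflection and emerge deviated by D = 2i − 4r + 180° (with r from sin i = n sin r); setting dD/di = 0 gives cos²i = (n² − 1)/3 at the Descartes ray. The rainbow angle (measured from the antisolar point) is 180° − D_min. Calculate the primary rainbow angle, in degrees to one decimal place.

cos²i = (1.77956 − 1)/3 = 0.25985; i = arccos(0.50976) = 59.352°.
sin r = sin 59.352°/1.334 = 0.64492; r = 40.159°.
D_min = 2·59.352° − 4·40.159° + 180° = 138.067°.
Rainbow angle = 180° − D_min = 41.933°.

41.9°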